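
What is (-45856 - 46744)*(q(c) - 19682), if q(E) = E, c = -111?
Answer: 1832831800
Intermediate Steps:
(-45856 - 46744)*(q(c) - 19682) = (-45856 - 46744)*(-111 - 19682) = -92600*(-19793) = 1832831800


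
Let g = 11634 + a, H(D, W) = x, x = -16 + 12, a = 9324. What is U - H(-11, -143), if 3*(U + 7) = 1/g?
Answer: -188621/62874 ≈ -3.0000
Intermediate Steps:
x = -4
H(D, W) = -4
g = 20958 (g = 11634 + 9324 = 20958)
U = -440117/62874 (U = -7 + (⅓)/20958 = -7 + (⅓)*(1/20958) = -7 + 1/62874 = -440117/62874 ≈ -7.0000)
U - H(-11, -143) = -440117/62874 - 1*(-4) = -440117/62874 + 4 = -188621/62874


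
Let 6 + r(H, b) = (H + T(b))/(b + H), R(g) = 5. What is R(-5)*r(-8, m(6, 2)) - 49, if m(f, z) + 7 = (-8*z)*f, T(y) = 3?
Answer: -8744/111 ≈ -78.775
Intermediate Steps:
m(f, z) = -7 - 8*f*z (m(f, z) = -7 + (-8*z)*f = -7 - 8*f*z)
r(H, b) = -6 + (3 + H)/(H + b) (r(H, b) = -6 + (H + 3)/(b + H) = -6 + (3 + H)/(H + b))
R(-5)*r(-8, m(6, 2)) - 49 = 5*((3 - 6*(-7 - 8*6*2) - 5*(-8))/(-8 + (-7 - 8*6*2))) - 49 = 5*((3 - 6*(-7 - 96) + 40)/(-8 + (-7 - 96))) - 49 = 5*((3 - 6*(-103) + 40)/(-8 - 103)) - 49 = 5*((3 + 618 + 40)/(-111)) - 49 = 5*(-1/111*661) - 49 = 5*(-661/111) - 49 = -3305/111 - 49 = -8744/111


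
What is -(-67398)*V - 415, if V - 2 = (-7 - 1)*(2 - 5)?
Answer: 1751933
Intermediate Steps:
V = 26 (V = 2 + (-7 - 1)*(2 - 5) = 2 - 8*(-3) = 2 + 24 = 26)
-(-67398)*V - 415 = -(-67398)*26 - 415 = -717*(-2444) - 415 = 1752348 - 415 = 1751933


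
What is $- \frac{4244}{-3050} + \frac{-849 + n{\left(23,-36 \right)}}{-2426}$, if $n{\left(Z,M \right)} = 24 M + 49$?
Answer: $\frac{3842786}{1849825} \approx 2.0774$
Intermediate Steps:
$n{\left(Z,M \right)} = 49 + 24 M$
$- \frac{4244}{-3050} + \frac{-849 + n{\left(23,-36 \right)}}{-2426} = - \frac{4244}{-3050} + \frac{-849 + \left(49 + 24 \left(-36\right)\right)}{-2426} = \left(-4244\right) \left(- \frac{1}{3050}\right) + \left(-849 + \left(49 - 864\right)\right) \left(- \frac{1}{2426}\right) = \frac{2122}{1525} + \left(-849 - 815\right) \left(- \frac{1}{2426}\right) = \frac{2122}{1525} - - \frac{832}{1213} = \frac{2122}{1525} + \frac{832}{1213} = \frac{3842786}{1849825}$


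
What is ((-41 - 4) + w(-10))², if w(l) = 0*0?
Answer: 2025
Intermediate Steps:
w(l) = 0
((-41 - 4) + w(-10))² = ((-41 - 4) + 0)² = (-45 + 0)² = (-45)² = 2025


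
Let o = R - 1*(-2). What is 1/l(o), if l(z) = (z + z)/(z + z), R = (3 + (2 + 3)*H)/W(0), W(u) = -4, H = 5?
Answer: 1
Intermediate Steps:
R = -7 (R = (3 + (2 + 3)*5)/(-4) = (3 + 5*5)*(-1/4) = (3 + 25)*(-1/4) = 28*(-1/4) = -7)
o = -5 (o = -7 - 1*(-2) = -7 + 2 = -5)
l(z) = 1 (l(z) = (2*z)/((2*z)) = (2*z)*(1/(2*z)) = 1)
1/l(o) = 1/1 = 1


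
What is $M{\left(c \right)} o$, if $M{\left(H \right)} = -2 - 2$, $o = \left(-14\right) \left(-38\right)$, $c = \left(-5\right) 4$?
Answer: $-2128$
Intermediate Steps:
$c = -20$
$o = 532$
$M{\left(H \right)} = -4$ ($M{\left(H \right)} = -2 - 2 = -4$)
$M{\left(c \right)} o = \left(-4\right) 532 = -2128$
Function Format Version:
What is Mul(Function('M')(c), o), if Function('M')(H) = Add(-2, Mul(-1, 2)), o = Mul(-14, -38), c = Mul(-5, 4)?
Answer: -2128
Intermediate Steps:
c = -20
o = 532
Function('M')(H) = -4 (Function('M')(H) = Add(-2, -2) = -4)
Mul(Function('M')(c), o) = Mul(-4, 532) = -2128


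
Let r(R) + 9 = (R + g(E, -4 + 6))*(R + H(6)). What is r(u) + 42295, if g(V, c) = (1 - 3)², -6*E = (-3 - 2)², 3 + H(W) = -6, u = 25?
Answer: 42750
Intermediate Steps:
H(W) = -9 (H(W) = -3 - 6 = -9)
E = -25/6 (E = -(-3 - 2)²/6 = -⅙*(-5)² = -⅙*25 = -25/6 ≈ -4.1667)
g(V, c) = 4 (g(V, c) = (-2)² = 4)
r(R) = -9 + (-9 + R)*(4 + R) (r(R) = -9 + (R + 4)*(R - 9) = -9 + (4 + R)*(-9 + R) = -9 + (-9 + R)*(4 + R))
r(u) + 42295 = (-45 + 25² - 5*25) + 42295 = (-45 + 625 - 125) + 42295 = 455 + 42295 = 42750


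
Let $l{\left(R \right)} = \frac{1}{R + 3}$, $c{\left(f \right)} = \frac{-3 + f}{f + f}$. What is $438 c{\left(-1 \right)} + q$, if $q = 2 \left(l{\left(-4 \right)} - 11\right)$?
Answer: $852$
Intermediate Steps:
$c{\left(f \right)} = \frac{-3 + f}{2 f}$
$l{\left(R \right)} = \frac{1}{3 + R}$
$q = -24$ ($q = 2 \left(\frac{1}{3 - 4} - 11\right) = 2 \left(\frac{1}{-1} - 11\right) = 2 \left(-1 - 11\right) = 2 \left(-12\right) = -24$)
$438 c{\left(-1 \right)} + q = 438 \frac{-3 - 1}{2 \left(-1\right)} - 24 = 438 \cdot \frac{1}{2} \left(-1\right) \left(-4\right) - 24 = 438 \cdot 2 - 24 = 876 - 24 = 852$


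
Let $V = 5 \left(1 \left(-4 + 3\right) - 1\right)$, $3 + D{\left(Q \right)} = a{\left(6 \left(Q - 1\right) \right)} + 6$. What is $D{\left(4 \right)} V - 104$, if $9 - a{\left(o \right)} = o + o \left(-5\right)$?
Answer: $-944$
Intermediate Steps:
$a{\left(o \right)} = 9 + 4 o$ ($a{\left(o \right)} = 9 - \left(o + o \left(-5\right)\right) = 9 - \left(o - 5 o\right) = 9 - - 4 o = 9 + 4 o$)
$D{\left(Q \right)} = -12 + 24 Q$ ($D{\left(Q \right)} = -3 + \left(\left(9 + 4 \cdot 6 \left(Q - 1\right)\right) + 6\right) = -3 + \left(\left(9 + 4 \cdot 6 \left(-1 + Q\right)\right) + 6\right) = -3 + \left(\left(9 + 4 \left(-6 + 6 Q\right)\right) + 6\right) = -3 + \left(\left(9 + \left(-24 + 24 Q\right)\right) + 6\right) = -3 + \left(\left(-15 + 24 Q\right) + 6\right) = -3 + \left(-9 + 24 Q\right) = -12 + 24 Q$)
$V = -10$ ($V = 5 \left(1 \left(-1\right) - 1\right) = 5 \left(-1 - 1\right) = 5 \left(-2\right) = -10$)
$D{\left(4 \right)} V - 104 = \left(-12 + 24 \cdot 4\right) \left(-10\right) - 104 = \left(-12 + 96\right) \left(-10\right) - 104 = 84 \left(-10\right) - 104 = -840 - 104 = -944$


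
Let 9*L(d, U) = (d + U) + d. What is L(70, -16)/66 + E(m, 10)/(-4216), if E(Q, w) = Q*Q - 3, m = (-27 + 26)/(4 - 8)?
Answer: 4196231/20034432 ≈ 0.20945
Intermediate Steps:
L(d, U) = U/9 + 2*d/9 (L(d, U) = ((d + U) + d)/9 = ((U + d) + d)/9 = (U + 2*d)/9 = U/9 + 2*d/9)
m = ¼ (m = -1/(-4) = -1*(-¼) = ¼ ≈ 0.25000)
E(Q, w) = -3 + Q² (E(Q, w) = Q² - 3 = -3 + Q²)
L(70, -16)/66 + E(m, 10)/(-4216) = ((⅑)*(-16) + (2/9)*70)/66 + (-3 + (¼)²)/(-4216) = (-16/9 + 140/9)*(1/66) + (-3 + 1/16)*(-1/4216) = (124/9)*(1/66) - 47/16*(-1/4216) = 62/297 + 47/67456 = 4196231/20034432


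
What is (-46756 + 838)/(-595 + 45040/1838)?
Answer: 42198642/524285 ≈ 80.488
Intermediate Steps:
(-46756 + 838)/(-595 + 45040/1838) = -45918/(-595 + 45040*(1/1838)) = -45918/(-595 + 22520/919) = -45918/(-524285/919) = -45918*(-919/524285) = 42198642/524285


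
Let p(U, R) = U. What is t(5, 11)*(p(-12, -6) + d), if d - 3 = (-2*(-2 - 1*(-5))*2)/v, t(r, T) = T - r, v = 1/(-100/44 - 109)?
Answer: 87534/11 ≈ 7957.6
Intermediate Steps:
v = -11/1224 (v = 1/(-100*1/44 - 109) = 1/(-25/11 - 109) = 1/(-1224/11) = -11/1224 ≈ -0.0089869)
d = 14721/11 (d = 3 + (-2*(-2 - 1*(-5))*2)/(-11/1224) = 3 + (-2*(-2 + 5)*2)*(-1224/11) = 3 + (-2*3*2)*(-1224/11) = 3 - 6*2*(-1224/11) = 3 - 12*(-1224/11) = 3 + 14688/11 = 14721/11 ≈ 1338.3)
t(5, 11)*(p(-12, -6) + d) = (11 - 1*5)*(-12 + 14721/11) = (11 - 5)*(14589/11) = 6*(14589/11) = 87534/11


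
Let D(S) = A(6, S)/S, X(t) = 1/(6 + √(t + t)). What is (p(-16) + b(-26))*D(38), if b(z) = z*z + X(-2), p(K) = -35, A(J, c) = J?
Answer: 38469/380 - 3*I/380 ≈ 101.23 - 0.0078947*I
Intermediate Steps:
X(t) = 1/(6 + √2*√t) (X(t) = 1/(6 + √(2*t)) = 1/(6 + √2*√t))
b(z) = z² + (6 - 2*I)/40 (b(z) = z*z + 1/(6 + √2*√(-2)) = z² + 1/(6 + √2*(I*√2)) = z² + 1/(6 + 2*I) = z² + (6 - 2*I)/40)
D(S) = 6/S
(p(-16) + b(-26))*D(38) = (-35 + (3/20 + (-26)² - I/20))*(6/38) = (-35 + (3/20 + 676 - I/20))*(6*(1/38)) = (-35 + (13523/20 - I/20))*(3/19) = (12823/20 - I/20)*(3/19) = 38469/380 - 3*I/380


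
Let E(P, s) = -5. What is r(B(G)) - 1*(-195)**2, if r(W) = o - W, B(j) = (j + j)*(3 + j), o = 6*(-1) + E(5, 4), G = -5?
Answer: -38056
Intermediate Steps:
o = -11 (o = 6*(-1) - 5 = -6 - 5 = -11)
B(j) = 2*j*(3 + j) (B(j) = (2*j)*(3 + j) = 2*j*(3 + j))
r(W) = -11 - W
r(B(G)) - 1*(-195)**2 = (-11 - 2*(-5)*(3 - 5)) - 1*(-195)**2 = (-11 - 2*(-5)*(-2)) - 1*38025 = (-11 - 1*20) - 38025 = (-11 - 20) - 38025 = -31 - 38025 = -38056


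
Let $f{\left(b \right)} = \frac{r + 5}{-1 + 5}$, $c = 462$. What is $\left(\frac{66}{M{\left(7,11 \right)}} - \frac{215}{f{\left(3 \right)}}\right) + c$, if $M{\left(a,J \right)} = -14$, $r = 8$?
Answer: $\frac{35593}{91} \approx 391.13$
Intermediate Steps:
$f{\left(b \right)} = \frac{13}{4}$ ($f{\left(b \right)} = \frac{8 + 5}{-1 + 5} = \frac{13}{4}$)
$\left(\frac{66}{M{\left(7,11 \right)}} - \frac{215}{f{\left(3 \right)}}\right) + c = \left(\frac{66}{-14} - \frac{215}{\frac{13}{4}}\right) + 462 = \left(66 \left(- \frac{1}{14}\right) - \frac{860}{13}\right) + 462 = \left(- \frac{33}{7} - \frac{860}{13}\right) + 462 = - \frac{6449}{91} + 462 = \frac{35593}{91}$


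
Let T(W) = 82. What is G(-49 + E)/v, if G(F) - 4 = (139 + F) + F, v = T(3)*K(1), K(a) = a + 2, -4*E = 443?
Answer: -353/492 ≈ -0.71748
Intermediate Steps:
E = -443/4 (E = -1/4*443 = -443/4 ≈ -110.75)
K(a) = 2 + a
v = 246 (v = 82*(2 + 1) = 82*3 = 246)
G(F) = 143 + 2*F (G(F) = 4 + ((139 + F) + F) = 4 + (139 + 2*F) = 143 + 2*F)
G(-49 + E)/v = (143 + 2*(-49 - 443/4))/246 = (143 + 2*(-639/4))*(1/246) = (143 - 639/2)*(1/246) = -353/2*1/246 = -353/492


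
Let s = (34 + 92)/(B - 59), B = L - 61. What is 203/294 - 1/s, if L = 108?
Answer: 11/14 ≈ 0.78571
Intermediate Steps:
B = 47 (B = 108 - 61 = 47)
s = -21/2 (s = (34 + 92)/(47 - 59) = 126/(-12) = 126*(-1/12) = -21/2 ≈ -10.500)
203/294 - 1/s = 203/294 - 1/(-21/2) = 203*(1/294) - 1*(-2/21) = 29/42 + 2/21 = 11/14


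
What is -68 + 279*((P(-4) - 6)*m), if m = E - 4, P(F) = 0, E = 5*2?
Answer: -10112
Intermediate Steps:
E = 10
m = 6 (m = 10 - 4 = 6)
-68 + 279*((P(-4) - 6)*m) = -68 + 279*((0 - 6)*6) = -68 + 279*(-6*6) = -68 + 279*(-36) = -68 - 10044 = -10112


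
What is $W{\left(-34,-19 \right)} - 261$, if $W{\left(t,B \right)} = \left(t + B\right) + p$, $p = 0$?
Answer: $-314$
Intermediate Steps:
$W{\left(t,B \right)} = B + t$ ($W{\left(t,B \right)} = \left(t + B\right) + 0 = \left(B + t\right) + 0 = B + t$)
$W{\left(-34,-19 \right)} - 261 = \left(-19 - 34\right) - 261 = -53 - 261 = -314$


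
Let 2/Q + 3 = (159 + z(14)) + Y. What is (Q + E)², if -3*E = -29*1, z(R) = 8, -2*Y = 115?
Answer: 4255969/45369 ≈ 93.808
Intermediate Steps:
Y = -115/2 (Y = -½*115 = -115/2 ≈ -57.500)
E = 29/3 (E = -(-29)/3 = -⅓*(-29) = 29/3 ≈ 9.6667)
Q = 4/213 (Q = 2/(-3 + ((159 + 8) - 115/2)) = 2/(-3 + (167 - 115/2)) = 2/(-3 + 219/2) = 2/(213/2) = 2*(2/213) = 4/213 ≈ 0.018779)
(Q + E)² = (4/213 + 29/3)² = (2063/213)² = 4255969/45369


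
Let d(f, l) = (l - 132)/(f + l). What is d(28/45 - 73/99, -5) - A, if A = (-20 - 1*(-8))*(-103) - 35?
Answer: -991039/844 ≈ -1174.2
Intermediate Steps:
d(f, l) = (-132 + l)/(f + l)
A = 1201 (A = (-20 + 8)*(-103) - 35 = -12*(-103) - 35 = 1236 - 35 = 1201)
d(28/45 - 73/99, -5) - A = (-132 - 5)/((28/45 - 73/99) - 5) - 1*1201 = -137/((28*(1/45) - 73*1/99) - 5) - 1201 = -137/((28/45 - 73/99) - 5) - 1201 = -137/(-19/165 - 5) - 1201 = -137/(-844/165) - 1201 = -165/844*(-137) - 1201 = 22605/844 - 1201 = -991039/844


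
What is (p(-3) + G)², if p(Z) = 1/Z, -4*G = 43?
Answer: 17689/144 ≈ 122.84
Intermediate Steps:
G = -43/4 (G = -¼*43 = -43/4 ≈ -10.750)
p(Z) = 1/Z
(p(-3) + G)² = (1/(-3) - 43/4)² = (-⅓ - 43/4)² = (-133/12)² = 17689/144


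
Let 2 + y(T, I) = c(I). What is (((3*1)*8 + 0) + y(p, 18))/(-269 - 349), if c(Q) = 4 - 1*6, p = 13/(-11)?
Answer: -10/309 ≈ -0.032362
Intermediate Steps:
p = -13/11 (p = 13*(-1/11) = -13/11 ≈ -1.1818)
c(Q) = -2 (c(Q) = 4 - 6 = -2)
y(T, I) = -4 (y(T, I) = -2 - 2 = -4)
(((3*1)*8 + 0) + y(p, 18))/(-269 - 349) = (((3*1)*8 + 0) - 4)/(-269 - 349) = ((3*8 + 0) - 4)/(-618) = ((24 + 0) - 4)*(-1/618) = (24 - 4)*(-1/618) = 20*(-1/618) = -10/309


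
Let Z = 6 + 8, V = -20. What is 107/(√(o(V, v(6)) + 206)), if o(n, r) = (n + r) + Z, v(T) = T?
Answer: 107*√206/206 ≈ 7.4550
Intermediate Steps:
Z = 14
o(n, r) = 14 + n + r (o(n, r) = (n + r) + 14 = 14 + n + r)
107/(√(o(V, v(6)) + 206)) = 107/(√((14 - 20 + 6) + 206)) = 107/(√(0 + 206)) = 107/(√206) = 107*(√206/206) = 107*√206/206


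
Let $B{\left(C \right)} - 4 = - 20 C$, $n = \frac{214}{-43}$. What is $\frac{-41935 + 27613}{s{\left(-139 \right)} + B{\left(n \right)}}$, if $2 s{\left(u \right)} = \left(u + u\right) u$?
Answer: $- \frac{615846}{835255} \approx -0.73732$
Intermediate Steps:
$n = - \frac{214}{43}$ ($n = 214 \left(- \frac{1}{43}\right) = - \frac{214}{43} \approx -4.9767$)
$s{\left(u \right)} = u^{2}$ ($s{\left(u \right)} = \frac{\left(u + u\right) u}{2} = \frac{2 u u}{2} = \frac{2 u^{2}}{2} = u^{2}$)
$B{\left(C \right)} = 4 - 20 C$
$\frac{-41935 + 27613}{s{\left(-139 \right)} + B{\left(n \right)}} = \frac{-41935 + 27613}{\left(-139\right)^{2} + \left(4 - - \frac{4280}{43}\right)} = - \frac{14322}{19321 + \left(4 + \frac{4280}{43}\right)} = - \frac{14322}{19321 + \frac{4452}{43}} = - \frac{14322}{\frac{835255}{43}} = \left(-14322\right) \frac{43}{835255} = - \frac{615846}{835255}$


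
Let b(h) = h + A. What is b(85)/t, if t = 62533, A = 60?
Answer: 145/62533 ≈ 0.0023188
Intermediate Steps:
b(h) = 60 + h (b(h) = h + 60 = 60 + h)
b(85)/t = (60 + 85)/62533 = 145*(1/62533) = 145/62533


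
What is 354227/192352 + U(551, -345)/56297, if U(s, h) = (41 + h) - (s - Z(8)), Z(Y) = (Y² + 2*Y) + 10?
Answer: 19794768139/10828840544 ≈ 1.8280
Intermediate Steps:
Z(Y) = 10 + Y² + 2*Y
U(s, h) = 131 + h - s (U(s, h) = (41 + h) - (s - (10 + 8² + 2*8)) = (41 + h) - (s - (10 + 64 + 16)) = (41 + h) - (s - 1*90) = (41 + h) - (s - 90) = (41 + h) - (-90 + s) = (41 + h) + (90 - s) = 131 + h - s)
354227/192352 + U(551, -345)/56297 = 354227/192352 + (131 - 345 - 1*551)/56297 = 354227*(1/192352) + (131 - 345 - 551)*(1/56297) = 354227/192352 - 765*1/56297 = 354227/192352 - 765/56297 = 19794768139/10828840544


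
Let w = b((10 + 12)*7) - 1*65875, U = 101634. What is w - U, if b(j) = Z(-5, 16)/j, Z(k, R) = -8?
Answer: -12898197/77 ≈ -1.6751e+5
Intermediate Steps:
b(j) = -8/j
w = -5072379/77 (w = -8*1/(7*(10 + 12)) - 1*65875 = -8/(22*7) - 65875 = -8/154 - 65875 = -8*1/154 - 65875 = -4/77 - 65875 = -5072379/77 ≈ -65875.)
w - U = -5072379/77 - 1*101634 = -5072379/77 - 101634 = -12898197/77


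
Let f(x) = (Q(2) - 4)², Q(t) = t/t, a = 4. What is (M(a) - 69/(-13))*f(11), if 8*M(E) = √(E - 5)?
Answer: 621/13 + 9*I/8 ≈ 47.769 + 1.125*I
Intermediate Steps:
Q(t) = 1
f(x) = 9 (f(x) = (1 - 4)² = (-3)² = 9)
M(E) = √(-5 + E)/8 (M(E) = √(E - 5)/8 = √(-5 + E)/8)
(M(a) - 69/(-13))*f(11) = (√(-5 + 4)/8 - 69/(-13))*9 = (√(-1)/8 - 69*(-1/13))*9 = (I/8 + 69/13)*9 = (69/13 + I/8)*9 = 621/13 + 9*I/8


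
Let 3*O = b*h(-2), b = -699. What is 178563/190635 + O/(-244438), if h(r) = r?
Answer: 7259791114/7766406355 ≈ 0.93477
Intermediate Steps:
O = 466 (O = (-699*(-2))/3 = (⅓)*1398 = 466)
178563/190635 + O/(-244438) = 178563/190635 + 466/(-244438) = 178563*(1/190635) + 466*(-1/244438) = 59521/63545 - 233/122219 = 7259791114/7766406355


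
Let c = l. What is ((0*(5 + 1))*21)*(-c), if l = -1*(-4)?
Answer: 0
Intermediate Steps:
l = 4
c = 4
((0*(5 + 1))*21)*(-c) = ((0*(5 + 1))*21)*(-1*4) = ((0*6)*21)*(-4) = (0*21)*(-4) = 0*(-4) = 0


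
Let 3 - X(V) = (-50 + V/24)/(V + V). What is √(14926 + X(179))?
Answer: √68881521093/2148 ≈ 122.18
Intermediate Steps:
X(V) = 3 - (-50 + V/24)/(2*V) (X(V) = 3 - (-50 + V/24)/(V + V) = 3 - (-50 + V*(1/24))/(2*V) = 3 - (-50 + V/24)*1/(2*V) = 3 - (-50 + V/24)/(2*V))
√(14926 + X(179)) = √(14926 + (143/48 + 25/179)) = √(14926 + 26797/8592) = √(128270989/8592) = √68881521093/2148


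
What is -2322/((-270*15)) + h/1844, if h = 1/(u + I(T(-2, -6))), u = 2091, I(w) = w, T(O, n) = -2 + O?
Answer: 165482479/288632100 ≈ 0.57333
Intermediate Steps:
h = 1/2087 (h = 1/(2091 + (-2 - 2)) = 1/(2091 - 4) = 1/2087 ≈ 0.00047916)
-2322/((-270*15)) + h/1844 = -2322/((-270*15)) + (1/2087)/1844 = -2322/(-4050) + (1/2087)*(1/1844) = -2322*(-1/4050) + 1/3848428 = 43/75 + 1/3848428 = 165482479/288632100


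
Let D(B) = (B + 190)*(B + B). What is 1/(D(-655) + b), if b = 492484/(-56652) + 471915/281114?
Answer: 3981417582/2425252592770651 ≈ 1.6417e-6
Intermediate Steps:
b = -27927304649/3981417582 (b = 492484*(-1/56652) + 471915*(1/281114) = -123121/14163 + 471915/281114 = -27927304649/3981417582 ≈ -7.0144)
D(B) = 2*B*(190 + B) (D(B) = (190 + B)*(2*B) = 2*B*(190 + B))
1/(D(-655) + b) = 1/(2*(-655)*(190 - 655) - 27927304649/3981417582) = 1/(2*(-655)*(-465) - 27927304649/3981417582) = 1/(609150 - 27927304649/3981417582) = 1/(2425252592770651/3981417582) = 3981417582/2425252592770651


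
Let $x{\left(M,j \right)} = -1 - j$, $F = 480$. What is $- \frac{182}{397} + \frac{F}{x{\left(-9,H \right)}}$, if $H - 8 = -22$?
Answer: $\frac{188194}{5161} \approx 36.465$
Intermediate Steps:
$H = -14$ ($H = 8 - 22 = -14$)
$- \frac{182}{397} + \frac{F}{x{\left(-9,H \right)}} = - \frac{182}{397} + \frac{480}{-1 - -14} = \left(-182\right) \frac{1}{397} + \frac{480}{-1 + 14} = - \frac{182}{397} + \frac{480}{13} = \frac{188194}{5161}$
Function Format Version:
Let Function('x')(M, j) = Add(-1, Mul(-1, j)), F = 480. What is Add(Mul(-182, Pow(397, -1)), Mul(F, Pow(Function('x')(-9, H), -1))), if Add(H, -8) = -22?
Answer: Rational(188194, 5161) ≈ 36.465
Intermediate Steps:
H = -14 (H = Add(8, -22) = -14)
Add(Mul(-182, Pow(397, -1)), Mul(F, Pow(Function('x')(-9, H), -1))) = Add(Mul(-182, Pow(397, -1)), Mul(480, Pow(Add(-1, Mul(-1, -14)), -1))) = Add(Mul(-182, Rational(1, 397)), Mul(480, Pow(Add(-1, 14), -1))) = Add(Rational(-182, 397), Mul(480, Pow(13, -1))) = Add(Rational(-182, 397), Mul(480, Rational(1, 13))) = Add(Rational(-182, 397), Rational(480, 13)) = Rational(188194, 5161)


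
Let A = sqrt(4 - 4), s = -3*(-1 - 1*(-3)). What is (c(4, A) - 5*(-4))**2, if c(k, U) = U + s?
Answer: 196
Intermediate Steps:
s = -6 (s = -3*(-1 + 3) = -3*2 = -6)
A = 0 (A = sqrt(0) = 0)
c(k, U) = -6 + U (c(k, U) = U - 6 = -6 + U)
(c(4, A) - 5*(-4))**2 = ((-6 + 0) - 5*(-4))**2 = (-6 + 20)**2 = 14**2 = 196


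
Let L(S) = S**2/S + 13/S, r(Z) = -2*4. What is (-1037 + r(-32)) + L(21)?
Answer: -21491/21 ≈ -1023.4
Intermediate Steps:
r(Z) = -8
L(S) = S + 13/S
(-1037 + r(-32)) + L(21) = (-1037 - 8) + (21 + 13/21) = -1045 + (21 + 13*(1/21)) = -1045 + (21 + 13/21) = -1045 + 454/21 = -21491/21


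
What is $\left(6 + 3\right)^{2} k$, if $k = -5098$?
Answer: $-412938$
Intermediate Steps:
$\left(6 + 3\right)^{2} k = \left(6 + 3\right)^{2} \left(-5098\right) = 9^{2} \left(-5098\right) = 81 \left(-5098\right) = -412938$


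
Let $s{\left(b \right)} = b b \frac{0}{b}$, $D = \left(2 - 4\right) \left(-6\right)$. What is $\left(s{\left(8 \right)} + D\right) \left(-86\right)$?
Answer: $-1032$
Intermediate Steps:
$D = 12$ ($D = \left(-2\right) \left(-6\right) = 12$)
$s{\left(b \right)} = 0$ ($s{\left(b \right)} = b^{2} \cdot 0 = 0$)
$\left(s{\left(8 \right)} + D\right) \left(-86\right) = \left(0 + 12\right) \left(-86\right) = 12 \left(-86\right) = -1032$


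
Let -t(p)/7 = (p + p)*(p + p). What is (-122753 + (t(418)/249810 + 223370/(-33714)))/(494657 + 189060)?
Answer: -7833773368454/43623705120165 ≈ -0.17958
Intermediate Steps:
t(p) = -28*p**2 (t(p) = -7*(p + p)*(p + p) = -7*2*p*2*p = -28*p**2)
(-122753 + (t(418)/249810 + 223370/(-33714)))/(494657 + 189060) = (-122753 + (-28*418**2/249810 + 223370/(-33714)))/(494657 + 189060) = (-122753 + (-28*174724*(1/249810) + 223370*(-1/33714)))/683717 = (-122753 + (-4892272*1/249810 - 111685/16857))*(1/683717) = (-122753 + (-222376/11355 - 111685/16857))*(1/683717) = (-122753 - 1672258469/63803745)*(1/683717) = -7833773368454/63803745*1/683717 = -7833773368454/43623705120165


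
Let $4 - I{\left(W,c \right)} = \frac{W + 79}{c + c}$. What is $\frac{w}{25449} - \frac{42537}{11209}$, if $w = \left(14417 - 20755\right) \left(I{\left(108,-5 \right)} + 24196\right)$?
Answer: $- \frac{260854993624}{43220885} \approx -6035.4$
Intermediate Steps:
$I{\left(W,c \right)} = 4 - \frac{79 + W}{2 c}$ ($I{\left(W,c \right)} = 4 - \frac{W + 79}{c + c} = 4 - \frac{79 + W}{2 c}$)
$w = - \frac{767490603}{5}$ ($w = \left(14417 - 20755\right) \left(\frac{-79 - 108 + 8 \left(-5\right)}{2 \left(-5\right)} + 24196\right) = - 6338 \left(\frac{1}{2} \left(- \frac{1}{5}\right) \left(-79 - 108 - 40\right) + 24196\right) = - 6338 \left(\frac{1}{2} \left(- \frac{1}{5}\right) \left(-227\right) + 24196\right) = - 6338 \left(\frac{227}{10} + 24196\right) = \left(-6338\right) \frac{242187}{10} = - \frac{767490603}{5} \approx -1.535 \cdot 10^{8}$)
$\frac{w}{25449} - \frac{42537}{11209} = - \frac{767490603}{5 \cdot 25449} - \frac{42537}{11209} = \left(- \frac{767490603}{5}\right) \frac{1}{25449} - \frac{3867}{1019} = - \frac{255830201}{42415} - \frac{3867}{1019} = - \frac{260854993624}{43220885}$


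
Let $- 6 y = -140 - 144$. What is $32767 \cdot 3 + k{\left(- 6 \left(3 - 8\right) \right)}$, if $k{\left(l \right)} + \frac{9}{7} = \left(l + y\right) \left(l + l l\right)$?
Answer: $\frac{1191538}{7} \approx 1.7022 \cdot 10^{5}$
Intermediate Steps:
$y = \frac{142}{3}$ ($y = - \frac{-140 - 144}{6} = \left(- \frac{1}{6}\right) \left(-284\right) = \frac{142}{3} \approx 47.333$)
$k{\left(l \right)} = - \frac{9}{7} + \left(\frac{142}{3} + l\right) \left(l + l^{2}\right)$ ($k{\left(l \right)} = - \frac{9}{7} + \left(l + \frac{142}{3}\right) \left(l + l l\right) = - \frac{9}{7} + \left(\frac{142}{3} + l\right) \left(l + l^{2}\right)$)
$32767 \cdot 3 + k{\left(- 6 \left(3 - 8\right) \right)} = 32767 \cdot 3 + \left(- \frac{9}{7} + \left(- 6 \left(3 - 8\right)\right)^{3} + \frac{142 \left(- 6 \left(3 - 8\right)\right)}{3} + \frac{145 \left(- 6 \left(3 - 8\right)\right)^{2}}{3}\right) = 98301 + \left(- \frac{9}{7} + \left(- 6 \left(3 - 8\right)\right)^{3} + \frac{142 \left(- 6 \left(3 - 8\right)\right)}{3} + \frac{145 \left(- 6 \left(3 - 8\right)\right)^{2}}{3}\right) = 98301 + \left(- \frac{9}{7} + \left(\left(-6\right) \left(-5\right)\right)^{3} + \frac{142 \left(\left(-6\right) \left(-5\right)\right)}{3} + \frac{145 \left(\left(-6\right) \left(-5\right)\right)^{2}}{3}\right) = 98301 + \left(- \frac{9}{7} + 30^{3} + \frac{142}{3} \cdot 30 + \frac{145 \cdot 30^{2}}{3}\right) = 98301 + \left(- \frac{9}{7} + 27000 + 1420 + \frac{145}{3} \cdot 900\right) = 98301 + \left(- \frac{9}{7} + 27000 + 1420 + 43500\right) = 98301 + \frac{503431}{7} = \frac{1191538}{7}$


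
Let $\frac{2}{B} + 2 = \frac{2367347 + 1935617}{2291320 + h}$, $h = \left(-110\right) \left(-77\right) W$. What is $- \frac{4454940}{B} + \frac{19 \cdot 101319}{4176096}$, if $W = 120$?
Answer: $\frac{179257961706811667}{115111302176} \approx 1.5573 \cdot 10^{6}$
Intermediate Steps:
$h = 1016400$ ($h = \left(-110\right) \left(-77\right) 120 = 8470 \cdot 120 = 1016400$)
$B = - \frac{1653860}{578119}$ ($B = \frac{2}{-2 + \frac{2367347 + 1935617}{2291320 + 1016400}} = \frac{2}{-2 + \frac{4302964}{3307720}} = \frac{2}{-2 + 4302964 \cdot \frac{1}{3307720}} = \frac{2}{-2 + \frac{1075741}{826930}} = \frac{2}{- \frac{578119}{826930}} = 2 \left(- \frac{826930}{578119}\right) = - \frac{1653860}{578119} \approx -2.8608$)
$- \frac{4454940}{B} + \frac{19 \cdot 101319}{4176096} = - \frac{4454940}{- \frac{1653860}{578119}} + \frac{19 \cdot 101319}{4176096} = \left(-4454940\right) \left(- \frac{578119}{1653860}\right) + 1925061 \cdot \frac{1}{4176096} = \frac{128774272893}{82693} + \frac{641687}{1392032} = \frac{179257961706811667}{115111302176}$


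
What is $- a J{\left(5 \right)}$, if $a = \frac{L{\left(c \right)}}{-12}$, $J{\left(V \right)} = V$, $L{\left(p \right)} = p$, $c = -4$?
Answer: $- \frac{5}{3} \approx -1.6667$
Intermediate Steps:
$a = \frac{1}{3}$ ($a = - \frac{4}{-12} = \left(-4\right) \left(- \frac{1}{12}\right) = \frac{1}{3} \approx 0.33333$)
$- a J{\left(5 \right)} = \left(-1\right) \frac{1}{3} \cdot 5 = \left(- \frac{1}{3}\right) 5 = - \frac{5}{3}$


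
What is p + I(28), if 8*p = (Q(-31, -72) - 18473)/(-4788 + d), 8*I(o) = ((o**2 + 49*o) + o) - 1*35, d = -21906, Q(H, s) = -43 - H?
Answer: 57383891/213552 ≈ 268.71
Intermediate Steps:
I(o) = -35/8 + o**2/8 + 25*o/4 (I(o) = (((o**2 + 49*o) + o) - 1*35)/8 = ((o**2 + 50*o) - 35)/8 = (-35 + o**2 + 50*o)/8 = -35/8 + o**2/8 + 25*o/4)
p = 18485/213552 (p = (((-43 - 1*(-31)) - 18473)/(-4788 - 21906))/8 = (((-43 + 31) - 18473)/(-26694))/8 = ((-12 - 18473)*(-1/26694))/8 = (-18485*(-1/26694))/8 = (1/8)*(18485/26694) = 18485/213552 ≈ 0.086560)
p + I(28) = 18485/213552 + (-35/8 + (1/8)*28**2 + (25/4)*28) = 18485/213552 + (-35/8 + (1/8)*784 + 175) = 18485/213552 + (-35/8 + 98 + 175) = 18485/213552 + 2149/8 = 57383891/213552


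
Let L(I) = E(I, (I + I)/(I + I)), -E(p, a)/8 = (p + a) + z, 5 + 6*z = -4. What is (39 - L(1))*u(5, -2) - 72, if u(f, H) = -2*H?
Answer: 100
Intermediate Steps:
z = -3/2 (z = -5/6 + (1/6)*(-4) = -5/6 - 2/3 = -3/2 ≈ -1.5000)
E(p, a) = 12 - 8*a - 8*p (E(p, a) = -8*((p + a) - 3/2) = -8*((a + p) - 3/2) = -8*(-3/2 + a + p) = 12 - 8*a - 8*p)
L(I) = 4 - 8*I (L(I) = 12 - 8*(I + I)/(I + I) - 8*I = 12 - 8*2*I/(2*I) - 8*I = 12 - 8*2*I*1/(2*I) - 8*I = 12 - 8*1 - 8*I = 12 - 8 - 8*I = 4 - 8*I)
(39 - L(1))*u(5, -2) - 72 = (39 - (4 - 8*1))*(-2*(-2)) - 72 = (39 - (4 - 8))*4 - 72 = (39 - 1*(-4))*4 - 72 = (39 + 4)*4 - 72 = 43*4 - 72 = 172 - 72 = 100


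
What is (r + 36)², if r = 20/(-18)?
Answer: 98596/81 ≈ 1217.2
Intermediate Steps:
r = -10/9 (r = 20*(-1/18) = -10/9 ≈ -1.1111)
(r + 36)² = (-10/9 + 36)² = (314/9)² = 98596/81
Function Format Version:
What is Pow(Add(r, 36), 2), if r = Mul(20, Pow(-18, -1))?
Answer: Rational(98596, 81) ≈ 1217.2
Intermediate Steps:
r = Rational(-10, 9) (r = Mul(20, Rational(-1, 18)) = Rational(-10, 9) ≈ -1.1111)
Pow(Add(r, 36), 2) = Pow(Add(Rational(-10, 9), 36), 2) = Pow(Rational(314, 9), 2) = Rational(98596, 81)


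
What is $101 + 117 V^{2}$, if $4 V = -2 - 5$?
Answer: $\frac{7349}{16} \approx 459.31$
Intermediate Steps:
$V = - \frac{7}{4}$ ($V = \frac{-2 - 5}{4} = \frac{1}{4} \left(-7\right) = - \frac{7}{4} \approx -1.75$)
$101 + 117 V^{2} = 101 + 117 \left(- \frac{7}{4}\right)^{2} = 101 + 117 \cdot \frac{49}{16} = 101 + \frac{5733}{16} = \frac{7349}{16}$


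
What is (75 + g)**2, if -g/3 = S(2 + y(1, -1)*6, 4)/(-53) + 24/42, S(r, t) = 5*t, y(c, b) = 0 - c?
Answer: 762256881/137641 ≈ 5538.0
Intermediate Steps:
y(c, b) = -c
g = -216/371 (g = -3*((5*4)/(-53) + 24/42) = -3*(20*(-1/53) + 24*(1/42)) = -3*(-20/53 + 4/7) = -3*72/371 = -216/371 ≈ -0.58221)
(75 + g)**2 = (75 - 216/371)**2 = (27609/371)**2 = 762256881/137641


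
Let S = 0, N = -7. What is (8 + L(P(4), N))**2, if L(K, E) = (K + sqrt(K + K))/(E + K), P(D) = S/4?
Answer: 64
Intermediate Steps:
P(D) = 0 (P(D) = 0/4 = 0*(1/4) = 0)
L(K, E) = (K + sqrt(2)*sqrt(K))/(E + K) (L(K, E) = (K + sqrt(2*K))/(E + K) = (K + sqrt(2)*sqrt(K))/(E + K))
(8 + L(P(4), N))**2 = (8 + (0 + sqrt(2)*sqrt(0))/(-7 + 0))**2 = (8 + (0 + sqrt(2)*0)/(-7))**2 = (8 - (0 + 0)/7)**2 = (8 - 1/7*0)**2 = (8 + 0)**2 = 8**2 = 64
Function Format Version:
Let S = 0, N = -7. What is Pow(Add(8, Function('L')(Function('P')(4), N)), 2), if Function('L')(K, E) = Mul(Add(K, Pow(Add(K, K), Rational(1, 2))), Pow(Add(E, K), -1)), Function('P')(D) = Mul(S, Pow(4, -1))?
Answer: 64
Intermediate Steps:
Function('P')(D) = 0 (Function('P')(D) = Mul(0, Pow(4, -1)) = Mul(0, Rational(1, 4)) = 0)
Function('L')(K, E) = Mul(Pow(Add(E, K), -1), Add(K, Mul(Pow(2, Rational(1, 2)), Pow(K, Rational(1, 2))))) (Function('L')(K, E) = Mul(Add(K, Pow(Mul(2, K), Rational(1, 2))), Pow(Add(E, K), -1)) = Mul(Add(K, Mul(Pow(2, Rational(1, 2)), Pow(K, Rational(1, 2)))), Pow(Add(E, K), -1)) = Mul(Pow(Add(E, K), -1), Add(K, Mul(Pow(2, Rational(1, 2)), Pow(K, Rational(1, 2))))))
Pow(Add(8, Function('L')(Function('P')(4), N)), 2) = Pow(Add(8, Mul(Pow(Add(-7, 0), -1), Add(0, Mul(Pow(2, Rational(1, 2)), Pow(0, Rational(1, 2)))))), 2) = Pow(Add(8, Mul(Pow(-7, -1), Add(0, Mul(Pow(2, Rational(1, 2)), 0)))), 2) = Pow(Add(8, Mul(Rational(-1, 7), Add(0, 0))), 2) = Pow(Add(8, Mul(Rational(-1, 7), 0)), 2) = Pow(Add(8, 0), 2) = Pow(8, 2) = 64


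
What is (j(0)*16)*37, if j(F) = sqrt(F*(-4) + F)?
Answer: 0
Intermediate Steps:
j(F) = sqrt(3)*sqrt(-F) (j(F) = sqrt(-4*F + F) = sqrt(-3*F) = sqrt(3)*sqrt(-F))
(j(0)*16)*37 = ((sqrt(3)*sqrt(-1*0))*16)*37 = ((sqrt(3)*sqrt(0))*16)*37 = ((sqrt(3)*0)*16)*37 = (0*16)*37 = 0*37 = 0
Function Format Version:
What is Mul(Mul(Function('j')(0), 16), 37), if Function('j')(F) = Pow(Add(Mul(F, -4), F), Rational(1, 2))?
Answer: 0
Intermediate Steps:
Function('j')(F) = Mul(Pow(3, Rational(1, 2)), Pow(Mul(-1, F), Rational(1, 2))) (Function('j')(F) = Pow(Add(Mul(-4, F), F), Rational(1, 2)) = Pow(Mul(-3, F), Rational(1, 2)) = Mul(Pow(3, Rational(1, 2)), Pow(Mul(-1, F), Rational(1, 2))))
Mul(Mul(Function('j')(0), 16), 37) = Mul(Mul(Mul(Pow(3, Rational(1, 2)), Pow(Mul(-1, 0), Rational(1, 2))), 16), 37) = Mul(Mul(Mul(Pow(3, Rational(1, 2)), Pow(0, Rational(1, 2))), 16), 37) = Mul(Mul(Mul(Pow(3, Rational(1, 2)), 0), 16), 37) = Mul(Mul(0, 16), 37) = Mul(0, 37) = 0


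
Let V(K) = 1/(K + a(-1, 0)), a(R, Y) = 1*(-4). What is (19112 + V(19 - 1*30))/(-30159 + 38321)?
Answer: 286679/122430 ≈ 2.3416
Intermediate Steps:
a(R, Y) = -4
V(K) = 1/(-4 + K) (V(K) = 1/(K - 4) = 1/(-4 + K))
(19112 + V(19 - 1*30))/(-30159 + 38321) = (19112 + 1/(-4 + (19 - 1*30)))/(-30159 + 38321) = (19112 + 1/(-4 + (19 - 30)))/8162 = (19112 + 1/(-4 - 11))*(1/8162) = (19112 + 1/(-15))*(1/8162) = (19112 - 1/15)*(1/8162) = (286679/15)*(1/8162) = 286679/122430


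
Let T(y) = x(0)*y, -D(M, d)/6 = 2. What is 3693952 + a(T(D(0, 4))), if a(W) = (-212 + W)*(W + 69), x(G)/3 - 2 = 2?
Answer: 3720652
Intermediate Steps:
x(G) = 12 (x(G) = 6 + 3*2 = 6 + 6 = 12)
D(M, d) = -12 (D(M, d) = -6*2 = -12)
T(y) = 12*y
a(W) = (-212 + W)*(69 + W)
3693952 + a(T(D(0, 4))) = 3693952 + (-14628 + (12*(-12))² - 1716*(-12)) = 3693952 + (-14628 + (-144)² - 143*(-144)) = 3693952 + (-14628 + 20736 + 20592) = 3693952 + 26700 = 3720652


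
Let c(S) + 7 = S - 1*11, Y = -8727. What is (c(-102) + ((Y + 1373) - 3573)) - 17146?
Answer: -28193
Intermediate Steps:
c(S) = -18 + S (c(S) = -7 + (S - 1*11) = -7 + (S - 11) = -7 + (-11 + S) = -18 + S)
(c(-102) + ((Y + 1373) - 3573)) - 17146 = ((-18 - 102) + ((-8727 + 1373) - 3573)) - 17146 = (-120 + (-7354 - 3573)) - 17146 = (-120 - 10927) - 17146 = -11047 - 17146 = -28193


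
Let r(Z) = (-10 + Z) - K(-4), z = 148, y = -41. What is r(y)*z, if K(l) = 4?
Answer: -8140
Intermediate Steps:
r(Z) = -14 + Z (r(Z) = (-10 + Z) - 1*4 = (-10 + Z) - 4 = -14 + Z)
r(y)*z = (-14 - 41)*148 = -55*148 = -8140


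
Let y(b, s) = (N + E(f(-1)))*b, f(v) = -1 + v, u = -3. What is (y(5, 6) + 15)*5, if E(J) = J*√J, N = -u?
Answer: 150 - 50*I*√2 ≈ 150.0 - 70.711*I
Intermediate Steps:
N = 3 (N = -1*(-3) = 3)
E(J) = J^(3/2)
y(b, s) = b*(3 - 2*I*√2) (y(b, s) = (3 + (-1 - 1)^(3/2))*b = (3 + (-2)^(3/2))*b = (3 - 2*I*√2)*b = b*(3 - 2*I*√2))
(y(5, 6) + 15)*5 = (5*(3 - 2*I*√2) + 15)*5 = ((15 - 10*I*√2) + 15)*5 = (30 - 10*I*√2)*5 = 150 - 50*I*√2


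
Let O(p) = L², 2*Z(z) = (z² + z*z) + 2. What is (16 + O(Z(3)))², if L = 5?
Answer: 1681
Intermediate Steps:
Z(z) = 1 + z² (Z(z) = ((z² + z*z) + 2)/2 = ((z² + z²) + 2)/2 = (2*z² + 2)/2 = (2 + 2*z²)/2 = 1 + z²)
O(p) = 25 (O(p) = 5² = 25)
(16 + O(Z(3)))² = (16 + 25)² = 41² = 1681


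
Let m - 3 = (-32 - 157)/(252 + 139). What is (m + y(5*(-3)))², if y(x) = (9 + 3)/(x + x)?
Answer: 17123044/3822025 ≈ 4.4801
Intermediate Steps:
y(x) = 6/x (y(x) = 12/((2*x)) = 12*(1/(2*x)) = 6/x)
m = 984/391 (m = 3 + (-32 - 157)/(252 + 139) = 3 - 189/391 = 984/391 ≈ 2.5166)
(m + y(5*(-3)))² = (984/391 + 6/((5*(-3))))² = (984/391 + 6/(-15))² = (984/391 + 6*(-1/15))² = (984/391 - ⅖)² = (4138/1955)² = 17123044/3822025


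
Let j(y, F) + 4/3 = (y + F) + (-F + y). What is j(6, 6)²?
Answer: 1024/9 ≈ 113.78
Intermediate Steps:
j(y, F) = -4/3 + 2*y (j(y, F) = -4/3 + ((y + F) + (-F + y)) = -4/3 + ((F + y) + (y - F)) = -4/3 + 2*y)
j(6, 6)² = (-4/3 + 2*6)² = (-4/3 + 12)² = (32/3)² = 1024/9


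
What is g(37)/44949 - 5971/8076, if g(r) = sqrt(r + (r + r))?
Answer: -5971/8076 + sqrt(111)/44949 ≈ -0.73912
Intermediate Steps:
g(r) = sqrt(3)*sqrt(r) (g(r) = sqrt(r + 2*r) = sqrt(3*r) = sqrt(3)*sqrt(r))
g(37)/44949 - 5971/8076 = (sqrt(3)*sqrt(37))/44949 - 5971/8076 = sqrt(111)*(1/44949) - 5971*1/8076 = sqrt(111)/44949 - 5971/8076 = -5971/8076 + sqrt(111)/44949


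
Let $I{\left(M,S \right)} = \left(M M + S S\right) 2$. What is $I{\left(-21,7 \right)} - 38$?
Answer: $942$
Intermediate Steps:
$I{\left(M,S \right)} = 2 M^{2} + 2 S^{2}$ ($I{\left(M,S \right)} = \left(M^{2} + S^{2}\right) 2 = 2 M^{2} + 2 S^{2}$)
$I{\left(-21,7 \right)} - 38 = \left(2 \left(-21\right)^{2} + 2 \cdot 7^{2}\right) - 38 = \left(2 \cdot 441 + 2 \cdot 49\right) - 38 = \left(882 + 98\right) - 38 = 980 - 38 = 942$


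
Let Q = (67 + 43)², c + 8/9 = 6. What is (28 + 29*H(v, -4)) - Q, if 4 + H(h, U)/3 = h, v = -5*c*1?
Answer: -43930/3 ≈ -14643.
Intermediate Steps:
c = 46/9 (c = -8/9 + 6 = 46/9 ≈ 5.1111)
v = -230/9 (v = -5*46/9*1 = -230/9*1 = -230/9 ≈ -25.556)
H(h, U) = -12 + 3*h
Q = 12100 (Q = 110² = 12100)
(28 + 29*H(v, -4)) - Q = (28 + 29*(-12 + 3*(-230/9))) - 1*12100 = (28 + 29*(-12 - 230/3)) - 12100 = (28 + 29*(-266/3)) - 12100 = (28 - 7714/3) - 12100 = -7630/3 - 12100 = -43930/3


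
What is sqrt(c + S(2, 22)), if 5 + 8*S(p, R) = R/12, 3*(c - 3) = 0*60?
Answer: 5*sqrt(15)/12 ≈ 1.6137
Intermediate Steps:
c = 3 (c = 3 + (0*60)/3 = 3 + (1/3)*0 = 3 + 0 = 3)
S(p, R) = -5/8 + R/96 (S(p, R) = -5/8 + (R/12)/8 = -5/8 + R/96)
sqrt(c + S(2, 22)) = sqrt(3 + (-5/8 + (1/96)*22)) = sqrt(3 + (-5/8 + 11/48)) = sqrt(3 - 19/48) = sqrt(125/48) = 5*sqrt(15)/12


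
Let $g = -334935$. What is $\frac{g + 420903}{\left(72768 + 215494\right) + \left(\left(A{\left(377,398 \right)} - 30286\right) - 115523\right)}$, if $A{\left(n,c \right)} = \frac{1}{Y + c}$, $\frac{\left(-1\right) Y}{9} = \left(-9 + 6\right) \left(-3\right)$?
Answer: $\frac{4541976}{7526267} \approx 0.60348$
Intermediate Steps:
$Y = -81$ ($Y = - 9 \left(-9 + 6\right) \left(-3\right) = - 9 \left(\left(-3\right) \left(-3\right)\right) = \left(-9\right) 9 = -81$)
$A{\left(n,c \right)} = \frac{1}{-81 + c}$
$\frac{g + 420903}{\left(72768 + 215494\right) + \left(\left(A{\left(377,398 \right)} - 30286\right) - 115523\right)} = \frac{-334935 + 420903}{\left(72768 + 215494\right) - \left(145809 - \frac{1}{-81 + 398}\right)} = \frac{85968}{288262 - \left(145809 - \frac{1}{317}\right)} = \frac{85968}{288262 + \left(\left(\frac{1}{317} - 30286\right) - 115523\right)} = \frac{85968}{288262 - \frac{46221452}{317}} = \frac{85968}{\frac{45157602}{317}} = 85968 \cdot \frac{317}{45157602} = \frac{4541976}{7526267}$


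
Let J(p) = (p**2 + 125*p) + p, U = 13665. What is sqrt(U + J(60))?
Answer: 5*sqrt(993) ≈ 157.56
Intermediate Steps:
J(p) = p**2 + 126*p
sqrt(U + J(60)) = sqrt(13665 + 60*(126 + 60)) = sqrt(13665 + 60*186) = sqrt(13665 + 11160) = sqrt(24825) = 5*sqrt(993)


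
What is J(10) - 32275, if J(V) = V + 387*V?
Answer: -28395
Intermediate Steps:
J(V) = 388*V
J(10) - 32275 = 388*10 - 32275 = 3880 - 32275 = -28395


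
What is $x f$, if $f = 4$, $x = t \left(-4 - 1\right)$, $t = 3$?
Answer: $-60$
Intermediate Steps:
$x = -15$ ($x = 3 \left(-4 - 1\right) = 3 \left(-5\right) = -15$)
$x f = \left(-15\right) 4 = -60$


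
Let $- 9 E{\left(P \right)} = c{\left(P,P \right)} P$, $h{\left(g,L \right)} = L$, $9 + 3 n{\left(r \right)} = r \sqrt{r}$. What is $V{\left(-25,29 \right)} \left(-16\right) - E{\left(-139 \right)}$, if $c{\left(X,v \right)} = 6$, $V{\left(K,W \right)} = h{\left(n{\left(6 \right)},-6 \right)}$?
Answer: $\frac{10}{3} \approx 3.3333$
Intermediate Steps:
$n{\left(r \right)} = -3 + \frac{r^{\frac{3}{2}}}{3}$ ($n{\left(r \right)} = -3 + \frac{r \sqrt{r}}{3} = -3 + \frac{r^{\frac{3}{2}}}{3}$)
$V{\left(K,W \right)} = -6$
$E{\left(P \right)} = - \frac{2 P}{3}$ ($E{\left(P \right)} = - \frac{6 P}{9} = - \frac{2 P}{3}$)
$V{\left(-25,29 \right)} \left(-16\right) - E{\left(-139 \right)} = \left(-6\right) \left(-16\right) - \left(- \frac{2}{3}\right) \left(-139\right) = 96 - \frac{278}{3} = \frac{10}{3}$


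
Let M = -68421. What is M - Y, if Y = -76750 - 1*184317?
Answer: 192646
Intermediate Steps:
Y = -261067 (Y = -76750 - 184317 = -261067)
M - Y = -68421 - 1*(-261067) = -68421 + 261067 = 192646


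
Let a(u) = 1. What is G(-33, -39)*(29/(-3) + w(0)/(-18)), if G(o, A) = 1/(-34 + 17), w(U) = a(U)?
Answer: 175/306 ≈ 0.57190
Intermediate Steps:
w(U) = 1
G(o, A) = -1/17 (G(o, A) = 1/(-17) = -1/17)
G(-33, -39)*(29/(-3) + w(0)/(-18)) = -(29/(-3) + 1/(-18))/17 = -(29*(-1/3) + 1*(-1/18))/17 = -(-29/3 - 1/18)/17 = -1/17*(-175/18) = 175/306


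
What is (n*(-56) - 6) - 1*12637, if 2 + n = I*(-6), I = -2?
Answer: -13203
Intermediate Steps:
n = 10 (n = -2 - 2*(-6) = -2 + 12 = 10)
(n*(-56) - 6) - 1*12637 = (10*(-56) - 6) - 1*12637 = (-560 - 6) - 12637 = -566 - 12637 = -13203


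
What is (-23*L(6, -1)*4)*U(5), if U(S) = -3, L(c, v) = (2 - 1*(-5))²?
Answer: 13524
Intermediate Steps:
L(c, v) = 49 (L(c, v) = (2 + 5)² = 7² = 49)
(-23*L(6, -1)*4)*U(5) = -1127*4*(-3) = -23*196*(-3) = -4508*(-3) = 13524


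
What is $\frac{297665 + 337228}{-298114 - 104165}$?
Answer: $- \frac{211631}{134093} \approx -1.5782$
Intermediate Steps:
$\frac{297665 + 337228}{-298114 - 104165} = \frac{634893}{-402279} = 634893 \left(- \frac{1}{402279}\right) = - \frac{211631}{134093}$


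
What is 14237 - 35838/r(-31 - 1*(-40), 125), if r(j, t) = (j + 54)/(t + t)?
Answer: -895841/7 ≈ -1.2798e+5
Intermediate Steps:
r(j, t) = (54 + j)/(2*t) (r(j, t) = (54 + j)/((2*t)) = (54 + j)*(1/(2*t)) = (54 + j)/(2*t))
14237 - 35838/r(-31 - 1*(-40), 125) = 14237 - 35838/((½)*(54 + (-31 - 1*(-40)))/125) = 14237 - 35838/((½)*(1/125)*(54 + (-31 + 40))) = 14237 - 35838/((½)*(1/125)*(54 + 9)) = 14237 - 35838/((½)*(1/125)*63) = 14237 - 35838/63/250 = 14237 - 35838*250/63 = 14237 - 1*995500/7 = 14237 - 995500/7 = -895841/7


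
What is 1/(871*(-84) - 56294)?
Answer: -1/129458 ≈ -7.7245e-6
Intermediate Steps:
1/(871*(-84) - 56294) = 1/(-73164 - 56294) = 1/(-129458) = -1/129458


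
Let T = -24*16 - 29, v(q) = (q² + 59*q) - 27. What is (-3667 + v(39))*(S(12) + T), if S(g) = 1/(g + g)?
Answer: -158576/3 ≈ -52859.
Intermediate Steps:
v(q) = -27 + q² + 59*q
S(g) = 1/(2*g)
T = -413 (T = -384 - 29 = -413)
(-3667 + v(39))*(S(12) + T) = (-3667 + (-27 + 39² + 59*39))*((½)/12 - 413) = (-3667 + (-27 + 1521 + 2301))*((½)*(1/12) - 413) = (-3667 + 3795)*(1/24 - 413) = 128*(-9911/24) = -158576/3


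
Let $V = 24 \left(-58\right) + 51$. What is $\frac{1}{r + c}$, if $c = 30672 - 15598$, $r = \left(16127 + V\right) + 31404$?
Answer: $\frac{1}{61264} \approx 1.6323 \cdot 10^{-5}$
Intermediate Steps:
$V = -1341$ ($V = -1392 + 51 = -1341$)
$r = 46190$ ($r = \left(16127 - 1341\right) + 31404 = 14786 + 31404 = 46190$)
$c = 15074$ ($c = 30672 - 15598 = 15074$)
$\frac{1}{r + c} = \frac{1}{46190 + 15074} = \frac{1}{61264}$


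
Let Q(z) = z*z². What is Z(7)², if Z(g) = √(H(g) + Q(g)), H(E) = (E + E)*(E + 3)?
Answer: 483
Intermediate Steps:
Q(z) = z³
H(E) = 2*E*(3 + E) (H(E) = (2*E)*(3 + E) = 2*E*(3 + E))
Z(g) = √(g³ + 2*g*(3 + g)) (Z(g) = √(2*g*(3 + g) + g³) = √(g³ + 2*g*(3 + g)))
Z(7)² = (√(7*(6 + 7² + 2*7)))² = (√(7*(6 + 49 + 14)))² = (√(7*69))² = (√483)² = 483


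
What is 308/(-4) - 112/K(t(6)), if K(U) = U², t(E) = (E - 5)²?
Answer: -189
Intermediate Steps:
t(E) = (-5 + E)²
308/(-4) - 112/K(t(6)) = 308/(-4) - 112/(-5 + 6)⁴ = 308*(-¼) - 112/((1²)²) = -77 - 112/(1²) = -77 - 112/1 = -77 - 112*1 = -77 - 112 = -189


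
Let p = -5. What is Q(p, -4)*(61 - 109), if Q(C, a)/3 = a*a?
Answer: -2304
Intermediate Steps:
Q(C, a) = 3*a² (Q(C, a) = 3*(a*a) = 3*a²)
Q(p, -4)*(61 - 109) = (3*(-4)²)*(61 - 109) = (3*16)*(-48) = 48*(-48) = -2304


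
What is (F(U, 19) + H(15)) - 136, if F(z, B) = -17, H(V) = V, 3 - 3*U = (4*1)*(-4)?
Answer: -138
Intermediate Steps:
U = 19/3 (U = 1 - 4*1*(-4)/3 = 1 - 4*(-4)/3 = 1 - 1/3*(-16) = 1 + 16/3 = 19/3 ≈ 6.3333)
(F(U, 19) + H(15)) - 136 = (-17 + 15) - 136 = -2 - 136 = -138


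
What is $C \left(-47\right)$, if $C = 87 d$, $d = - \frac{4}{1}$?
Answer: $16356$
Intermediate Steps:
$d = -4$ ($d = \left(-4\right) 1 = -4$)
$C = -348$ ($C = 87 \left(-4\right) = -348$)
$C \left(-47\right) = \left(-348\right) \left(-47\right) = 16356$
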